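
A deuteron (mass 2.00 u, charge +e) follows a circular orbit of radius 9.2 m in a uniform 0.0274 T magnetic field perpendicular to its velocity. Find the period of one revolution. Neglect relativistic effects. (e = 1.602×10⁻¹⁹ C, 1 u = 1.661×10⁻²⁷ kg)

T ≈ 4.76×10⁻⁶ s

The cyclotron period depends only on m, q, B: T = 2πm/(|q|B).
T = 2π(3.322×10⁻²⁷)/((1.602×10⁻¹⁹)(0.0274)) ≈ 4.76×10⁻⁶ s.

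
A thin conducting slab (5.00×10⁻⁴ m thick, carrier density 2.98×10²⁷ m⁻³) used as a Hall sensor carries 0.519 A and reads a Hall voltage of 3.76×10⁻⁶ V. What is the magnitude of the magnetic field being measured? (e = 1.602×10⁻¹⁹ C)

From V_H = IB/(n e t), B = V_H n e t / I.
B = (3.76×10⁻⁶)(2.98×10²⁷)(1.602×10⁻¹⁹)(5.00×10⁻⁴)/0.519 ≈ 1.73 T.

B ≈ 1.73 T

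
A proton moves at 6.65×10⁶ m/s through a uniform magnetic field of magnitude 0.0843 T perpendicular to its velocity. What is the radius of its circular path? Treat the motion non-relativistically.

r ≈ 0.824 m

The magnetic force provides the centripetal force: |q|vB = mv²/r.
r = mv/(|q|B) = (1.673×10⁻²⁷)(6.65×10⁶)/((1.602×10⁻¹⁹)(0.0843)) ≈ 0.824 m.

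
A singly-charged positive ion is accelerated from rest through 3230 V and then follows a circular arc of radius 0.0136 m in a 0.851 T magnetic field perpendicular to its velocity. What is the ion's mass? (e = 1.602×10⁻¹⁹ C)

m ≈ 3.32×10⁻²⁷ kg

Combine |q|V = ½mv² and r = mv/(|q|B): eliminate v to get m = qB²r²/(2V).
m = (1.602×10⁻¹⁹)(0.851)²(0.0136)²/(2·3230) ≈ 3.32×10⁻²⁷ kg.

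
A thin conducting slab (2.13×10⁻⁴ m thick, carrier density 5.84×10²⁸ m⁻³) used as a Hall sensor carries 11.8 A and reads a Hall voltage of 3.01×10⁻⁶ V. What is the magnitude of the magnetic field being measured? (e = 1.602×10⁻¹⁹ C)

From V_H = IB/(n e t), B = V_H n e t / I.
B = (3.01×10⁻⁶)(5.84×10²⁸)(1.602×10⁻¹⁹)(2.13×10⁻⁴)/11.8 ≈ 0.508 T.

B ≈ 0.508 T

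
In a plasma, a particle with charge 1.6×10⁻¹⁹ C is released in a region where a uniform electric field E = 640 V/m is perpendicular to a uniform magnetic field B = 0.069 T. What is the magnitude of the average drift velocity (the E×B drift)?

v_d ≈ 9300 m/s

The steady drift has the magnetic force balancing the electric force, so v_d = E/B.
v_d = 640/0.069 = 9300 m/s.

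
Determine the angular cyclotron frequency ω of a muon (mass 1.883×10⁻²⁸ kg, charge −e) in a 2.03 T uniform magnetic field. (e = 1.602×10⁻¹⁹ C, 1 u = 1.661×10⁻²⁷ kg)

ω = |q|B/m.
ω = (1.602×10⁻¹⁹)(2.03)/1.883×10⁻²⁸ ≈ 1.73×10⁹ rad/s.

ω ≈ 1.73×10⁹ rad/s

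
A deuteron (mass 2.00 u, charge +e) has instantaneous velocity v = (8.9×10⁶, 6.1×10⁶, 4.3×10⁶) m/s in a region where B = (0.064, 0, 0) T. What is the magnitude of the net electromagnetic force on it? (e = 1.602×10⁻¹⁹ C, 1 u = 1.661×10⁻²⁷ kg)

|F| ≈ 7.65×10⁻¹⁴ N

v×B = (0, 2.75×10⁵, -3.90×10⁵) N/C.
F = q v×B = (1.602×10⁻¹⁹ C)·(0, 2.75×10⁵, -3.90×10⁵) = (0, 4.41×10⁻¹⁴, -6.25×10⁻¹⁴) N.
|F| = 7.65×10⁻¹⁴ N.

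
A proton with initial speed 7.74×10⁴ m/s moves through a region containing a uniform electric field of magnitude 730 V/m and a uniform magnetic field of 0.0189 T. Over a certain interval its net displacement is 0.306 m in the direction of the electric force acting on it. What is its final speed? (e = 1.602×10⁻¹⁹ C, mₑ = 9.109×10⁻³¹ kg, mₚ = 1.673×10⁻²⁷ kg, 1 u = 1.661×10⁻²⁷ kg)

v_f ≈ 2.21×10⁵ m/s

B does no work; ΔKE = |q|E d.
½mv_f² = ½mv₀² + |q|Ed = ½(1.673×10⁻²⁷)(7.74×10⁴)² + (1.602×10⁻¹⁹)(730)(0.306) ≈ 5.011×10⁻¹⁸ J + 3.579×10⁻¹⁷ J ≈ 4.080×10⁻¹⁷ J.
v_f = √(2·4.080×10⁻¹⁷/1.673×10⁻²⁷) ≈ 2.21×10⁵ m/s.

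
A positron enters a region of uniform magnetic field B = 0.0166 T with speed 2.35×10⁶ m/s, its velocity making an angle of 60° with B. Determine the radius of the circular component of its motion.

r ≈ 6.97×10⁻⁴ m

v⊥ = v sinθ = 2.35×10⁶·sin60° ≈ 2.035×10⁶ m/s.
r = m v⊥/(|q|B) = (9.109×10⁻³¹)(2.035×10⁶)/((1.602×10⁻¹⁹)(0.0166)) ≈ 6.97×10⁻⁴ m.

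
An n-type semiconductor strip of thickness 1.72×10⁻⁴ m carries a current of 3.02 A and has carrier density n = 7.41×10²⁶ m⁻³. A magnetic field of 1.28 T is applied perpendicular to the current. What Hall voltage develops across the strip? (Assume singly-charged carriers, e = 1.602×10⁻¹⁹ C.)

V_H = IB/(n e t).
V_H = (3.02)(1.28)/((7.41×10²⁶)(1.602×10⁻¹⁹)(1.72×10⁻⁴)) ≈ 1.89×10⁻⁴ V.

V_H ≈ 1.89×10⁻⁴ V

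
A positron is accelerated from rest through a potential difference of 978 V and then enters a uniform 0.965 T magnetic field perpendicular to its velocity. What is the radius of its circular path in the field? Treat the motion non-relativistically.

Acceleration: |q|V = ½mv² ⇒ v = √(2|q|V/m) = √(2·1.602×10⁻¹⁹·978/9.109×10⁻³¹) ≈ 1.855×10⁷ m/s.
In the field: r = mv/(|q|B) = (9.109×10⁻³¹)(1.855×10⁷)/((1.602×10⁻¹⁹)(0.965)) ≈ 1.09×10⁻⁴ m.

r ≈ 1.09×10⁻⁴ m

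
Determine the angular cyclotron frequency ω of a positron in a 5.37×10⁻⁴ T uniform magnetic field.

ω ≈ 9.44×10⁷ rad/s

ω = |q|B/m.
ω = (1.602×10⁻¹⁹)(5.37×10⁻⁴)/9.109×10⁻³¹ ≈ 9.44×10⁷ rad/s.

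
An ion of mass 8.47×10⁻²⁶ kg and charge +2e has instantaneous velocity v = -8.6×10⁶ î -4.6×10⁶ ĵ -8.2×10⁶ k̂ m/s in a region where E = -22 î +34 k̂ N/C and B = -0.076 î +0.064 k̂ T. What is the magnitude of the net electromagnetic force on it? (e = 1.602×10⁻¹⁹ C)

|F| ≈ 4.04×10⁻¹³ N

v×B = (-2.94×10⁵, 1.17×10⁶, -3.50×10⁵) N/C.
E + v×B = (-2.94×10⁵, 1.17×10⁶, -3.50×10⁵) N/C.
F = q(E + v×B) = (3.204×10⁻¹⁹ C)·(-2.94×10⁵, 1.17×10⁶, -3.50×10⁵) = (-9.43×10⁻¹⁴, 3.76×10⁻¹³, -1.12×10⁻¹³) N.
|F| = 4.04×10⁻¹³ N.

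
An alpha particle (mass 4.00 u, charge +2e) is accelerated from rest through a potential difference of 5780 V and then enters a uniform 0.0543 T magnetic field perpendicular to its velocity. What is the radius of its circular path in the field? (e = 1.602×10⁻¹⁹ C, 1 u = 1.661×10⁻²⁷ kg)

Acceleration: |q|V = ½mv² ⇒ v = √(2|q|V/m) = √(2·3.204×10⁻¹⁹·5780/6.644×10⁻²⁷) ≈ 7.466×10⁵ m/s.
In the field: r = mv/(|q|B) = (6.644×10⁻²⁷)(7.466×10⁵)/((3.204×10⁻¹⁹)(0.0543)) ≈ 0.285 m.

r ≈ 0.285 m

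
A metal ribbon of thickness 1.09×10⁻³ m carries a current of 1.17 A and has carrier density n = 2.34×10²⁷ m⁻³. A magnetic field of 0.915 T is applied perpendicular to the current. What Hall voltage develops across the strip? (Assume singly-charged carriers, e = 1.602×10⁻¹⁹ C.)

V_H ≈ 2.62×10⁻⁶ V

V_H = IB/(n e t).
V_H = (1.17)(0.915)/((2.34×10²⁷)(1.602×10⁻¹⁹)(1.09×10⁻³)) ≈ 2.62×10⁻⁶ V.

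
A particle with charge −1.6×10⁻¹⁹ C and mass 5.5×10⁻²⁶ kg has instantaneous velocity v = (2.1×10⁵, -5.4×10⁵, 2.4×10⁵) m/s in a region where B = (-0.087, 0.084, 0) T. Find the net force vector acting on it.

F ≈ (3.23×10⁻¹⁵, 3.34×10⁻¹⁵, 4.69×10⁻¹⁵) N

v×B = (-2.02×10⁴, -2.09×10⁴, -2.93×10⁴) N/C.
F = q v×B = (−1.6×10⁻¹⁹ C)·(-2.02×10⁴, -2.09×10⁴, -2.93×10⁴) = (3.23×10⁻¹⁵, 3.34×10⁻¹⁵, 4.69×10⁻¹⁵) N.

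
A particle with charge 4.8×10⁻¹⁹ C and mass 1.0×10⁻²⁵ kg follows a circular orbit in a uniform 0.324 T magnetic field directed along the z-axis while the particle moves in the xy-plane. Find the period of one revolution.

The cyclotron period depends only on m, q, B: T = 2πm/(|q|B).
T = 2π(1.0×10⁻²⁵)/((4.8×10⁻¹⁹)(0.324)) ≈ 4.04×10⁻⁶ s.

T ≈ 4.04×10⁻⁶ s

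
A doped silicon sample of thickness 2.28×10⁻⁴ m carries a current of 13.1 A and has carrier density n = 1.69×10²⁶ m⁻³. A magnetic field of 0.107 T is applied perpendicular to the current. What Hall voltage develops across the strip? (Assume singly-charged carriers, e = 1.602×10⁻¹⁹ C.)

V_H = IB/(n e t).
V_H = (13.1)(0.107)/((1.69×10²⁶)(1.602×10⁻¹⁹)(2.28×10⁻⁴)) ≈ 2.27×10⁻⁴ V.

V_H ≈ 2.27×10⁻⁴ V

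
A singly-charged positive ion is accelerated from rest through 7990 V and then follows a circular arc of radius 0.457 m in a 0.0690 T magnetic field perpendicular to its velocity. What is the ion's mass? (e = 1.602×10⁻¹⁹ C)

m ≈ 9.97×10⁻²⁷ kg

Combine |q|V = ½mv² and r = mv/(|q|B): eliminate v to get m = qB²r²/(2V).
m = (1.602×10⁻¹⁹)(0.0690)²(0.457)²/(2·7990) ≈ 9.97×10⁻²⁷ kg.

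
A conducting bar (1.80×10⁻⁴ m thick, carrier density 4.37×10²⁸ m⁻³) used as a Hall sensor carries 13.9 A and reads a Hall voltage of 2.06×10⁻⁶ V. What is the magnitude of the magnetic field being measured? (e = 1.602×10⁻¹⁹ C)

B ≈ 0.187 T

From V_H = IB/(n e t), B = V_H n e t / I.
B = (2.06×10⁻⁶)(4.37×10²⁸)(1.602×10⁻¹⁹)(1.80×10⁻⁴)/13.9 ≈ 0.187 T.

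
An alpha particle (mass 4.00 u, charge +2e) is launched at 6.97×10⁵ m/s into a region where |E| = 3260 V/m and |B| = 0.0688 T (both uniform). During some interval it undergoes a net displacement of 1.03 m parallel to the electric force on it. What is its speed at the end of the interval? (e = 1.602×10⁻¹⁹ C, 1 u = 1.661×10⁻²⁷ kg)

B does no work; ΔKE = |q|E d.
½mv_f² = ½mv₀² + |q|Ed = ½(6.644×10⁻²⁷)(6.97×10⁵)² + (3.204×10⁻¹⁹)(3260)(1.03) ≈ 1.614×10⁻¹⁵ J + 1.076×10⁻¹⁵ J ≈ 2.690×10⁻¹⁵ J.
v_f = √(2·2.690×10⁻¹⁵/6.644×10⁻²⁷) ≈ 9.00×10⁵ m/s.

v_f ≈ 9.00×10⁵ m/s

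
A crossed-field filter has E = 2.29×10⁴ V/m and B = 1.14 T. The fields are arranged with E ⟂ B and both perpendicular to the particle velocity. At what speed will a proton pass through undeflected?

Zero net Lorentz force requires |qE| = |q v×B|, i.e. E = vB.
v = E/B = 2.29×10⁴/1.14 = 2.01×10⁴ m/s.

v = 2.01×10⁴ m/s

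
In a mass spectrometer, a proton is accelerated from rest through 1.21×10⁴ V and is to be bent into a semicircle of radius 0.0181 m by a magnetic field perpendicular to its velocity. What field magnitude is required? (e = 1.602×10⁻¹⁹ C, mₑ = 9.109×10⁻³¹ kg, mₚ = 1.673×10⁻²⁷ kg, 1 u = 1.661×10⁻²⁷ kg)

v = √(2|q|V/m) = √(2·1.602×10⁻¹⁹·1.21×10⁴/1.673×10⁻²⁷) ≈ 1.522×10⁶ m/s.
B = mv/(|q|r) = (1.673×10⁻²⁷)(1.522×10⁶)/((1.602×10⁻¹⁹)(0.0181)) ≈ 0.878 T.

B ≈ 0.878 T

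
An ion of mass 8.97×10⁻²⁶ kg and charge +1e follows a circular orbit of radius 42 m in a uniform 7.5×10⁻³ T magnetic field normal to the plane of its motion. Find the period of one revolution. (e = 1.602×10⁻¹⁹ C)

T ≈ 4.7×10⁻⁴ s

The cyclotron period depends only on m, q, B: T = 2πm/(|q|B).
T = 2π(8.97×10⁻²⁶)/((1.602×10⁻¹⁹)(7.5×10⁻³)) ≈ 4.7×10⁻⁴ s.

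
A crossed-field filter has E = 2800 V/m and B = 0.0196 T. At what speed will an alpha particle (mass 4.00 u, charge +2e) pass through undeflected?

For undeflected motion the electric and magnetic forces balance: qE = qvB.
v = E/B = 2800/0.0196 = 1.43×10⁵ m/s.

v = 1.43×10⁵ m/s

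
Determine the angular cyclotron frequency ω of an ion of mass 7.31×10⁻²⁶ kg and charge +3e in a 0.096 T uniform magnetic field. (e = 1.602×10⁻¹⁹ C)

ω = |q|B/m.
ω = (4.806×10⁻¹⁹)(0.096)/7.31×10⁻²⁶ ≈ 6.3×10⁵ rad/s.

ω ≈ 6.3×10⁵ rad/s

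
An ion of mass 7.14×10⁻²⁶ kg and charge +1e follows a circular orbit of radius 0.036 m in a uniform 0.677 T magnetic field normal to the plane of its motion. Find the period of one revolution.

The cyclotron period depends only on m, q, B: T = 2πm/(|q|B).
T = 2π(7.14×10⁻²⁶)/((1.602×10⁻¹⁹)(0.677)) ≈ 4.14×10⁻⁶ s.

T ≈ 4.14×10⁻⁶ s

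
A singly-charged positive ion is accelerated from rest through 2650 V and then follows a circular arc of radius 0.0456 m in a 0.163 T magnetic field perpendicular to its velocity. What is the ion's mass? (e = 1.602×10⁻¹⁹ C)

Combine |q|V = ½mv² and r = mv/(|q|B): eliminate v to get m = qB²r²/(2V).
m = (1.602×10⁻¹⁹)(0.163)²(0.0456)²/(2·2650) ≈ 1.67×10⁻²⁷ kg.

m ≈ 1.67×10⁻²⁷ kg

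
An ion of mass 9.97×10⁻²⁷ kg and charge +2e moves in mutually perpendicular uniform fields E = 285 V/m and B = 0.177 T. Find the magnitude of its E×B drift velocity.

v_d ≈ 1610 m/s

In crossed fields the guiding centre drifts at v_d = |E×B|/B² = E/B, independent of charge and mass.
v_d = 285/0.177 = 1610 m/s.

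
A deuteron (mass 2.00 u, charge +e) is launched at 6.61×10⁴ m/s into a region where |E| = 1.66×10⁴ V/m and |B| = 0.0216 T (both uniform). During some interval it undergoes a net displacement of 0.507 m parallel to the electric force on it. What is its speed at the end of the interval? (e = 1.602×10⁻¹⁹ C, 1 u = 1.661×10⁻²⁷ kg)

v_f ≈ 9.03×10⁵ m/s

B does no work; ΔKE = |q|E d.
½mv_f² = ½mv₀² + |q|Ed = ½(3.322×10⁻²⁷)(6.61×10⁴)² + (1.602×10⁻¹⁹)(1.66×10⁴)(0.507) ≈ 7.257×10⁻¹⁸ J + 1.348×10⁻¹⁵ J ≈ 1.356×10⁻¹⁵ J.
v_f = √(2·1.356×10⁻¹⁵/3.322×10⁻²⁷) ≈ 9.03×10⁵ m/s.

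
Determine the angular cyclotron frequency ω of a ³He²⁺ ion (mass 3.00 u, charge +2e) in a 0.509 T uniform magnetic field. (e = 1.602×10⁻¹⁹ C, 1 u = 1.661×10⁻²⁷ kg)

ω = |q|B/m.
ω = (3.204×10⁻¹⁹)(0.509)/4.983×10⁻²⁷ ≈ 3.27×10⁷ rad/s.

ω ≈ 3.27×10⁷ rad/s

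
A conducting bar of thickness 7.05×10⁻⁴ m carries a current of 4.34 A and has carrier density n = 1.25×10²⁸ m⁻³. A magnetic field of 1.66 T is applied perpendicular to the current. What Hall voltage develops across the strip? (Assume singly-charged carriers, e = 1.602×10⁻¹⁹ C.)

V_H = IB/(n e t).
V_H = (4.34)(1.66)/((1.25×10²⁸)(1.602×10⁻¹⁹)(7.05×10⁻⁴)) ≈ 5.10×10⁻⁶ V.

V_H ≈ 5.10×10⁻⁶ V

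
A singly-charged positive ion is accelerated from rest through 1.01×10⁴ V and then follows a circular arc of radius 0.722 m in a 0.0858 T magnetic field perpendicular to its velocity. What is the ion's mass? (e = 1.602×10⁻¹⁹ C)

m ≈ 3.04×10⁻²⁶ kg

Combine |q|V = ½mv² and r = mv/(|q|B): eliminate v to get m = qB²r²/(2V).
m = (1.602×10⁻¹⁹)(0.0858)²(0.722)²/(2·1.01×10⁴) ≈ 3.04×10⁻²⁶ kg.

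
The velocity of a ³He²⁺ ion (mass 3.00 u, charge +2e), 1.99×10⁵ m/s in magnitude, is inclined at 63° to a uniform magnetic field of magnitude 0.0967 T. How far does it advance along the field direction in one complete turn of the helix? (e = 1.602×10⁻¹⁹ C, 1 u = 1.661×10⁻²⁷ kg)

p ≈ 0.0913 m

v∥ = v cosθ = 1.99×10⁵·cos63° ≈ 9.034×10⁴ m/s.
T = 2πm/(|q|B) = 2π(4.983×10⁻²⁷)/((3.204×10⁻¹⁹)(0.0967)) ≈ 1.011×10⁻⁶ s.
pitch = v∥ T = (9.034×10⁴)(1.011×10⁻⁶) ≈ 0.0913 m.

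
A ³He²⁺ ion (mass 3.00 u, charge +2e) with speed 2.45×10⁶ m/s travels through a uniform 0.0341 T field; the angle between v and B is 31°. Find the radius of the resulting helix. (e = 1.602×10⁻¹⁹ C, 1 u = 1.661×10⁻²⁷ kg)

r ≈ 0.576 m

v⊥ = v sinθ = 2.45×10⁶·sin31° ≈ 1.262×10⁶ m/s.
r = m v⊥/(|q|B) = (4.983×10⁻²⁷)(1.262×10⁶)/((3.204×10⁻¹⁹)(0.0341)) ≈ 0.576 m.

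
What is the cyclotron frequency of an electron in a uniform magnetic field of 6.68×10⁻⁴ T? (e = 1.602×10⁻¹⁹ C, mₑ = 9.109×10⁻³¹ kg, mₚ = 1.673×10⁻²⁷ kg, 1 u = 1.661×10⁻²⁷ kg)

f = |q|B/(2πm).
f = (1.602×10⁻¹⁹)(6.68×10⁻⁴)/(2π·9.109×10⁻³¹) ≈ 1.87×10⁷ Hz.

f ≈ 1.87×10⁷ Hz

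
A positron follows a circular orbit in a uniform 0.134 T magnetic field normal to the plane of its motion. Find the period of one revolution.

The cyclotron period depends only on m, q, B: T = 2πm/(|q|B).
T = 2π(9.109×10⁻³¹)/((1.602×10⁻¹⁹)(0.134)) ≈ 2.67×10⁻¹⁰ s.

T ≈ 2.67×10⁻¹⁰ s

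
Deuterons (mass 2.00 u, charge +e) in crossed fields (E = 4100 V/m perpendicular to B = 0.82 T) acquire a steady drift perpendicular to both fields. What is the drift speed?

The steady drift has the magnetic force balancing the electric force, so v_d = E/B.
v_d = 4100/0.82 = 5000 m/s.

v_d ≈ 5000 m/s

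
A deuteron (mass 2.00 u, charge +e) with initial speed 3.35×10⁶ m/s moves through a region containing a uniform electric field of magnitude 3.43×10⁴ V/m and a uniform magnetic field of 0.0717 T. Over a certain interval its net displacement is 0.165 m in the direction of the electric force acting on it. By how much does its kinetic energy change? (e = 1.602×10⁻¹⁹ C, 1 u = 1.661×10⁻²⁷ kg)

The magnetic force is always ⟂ v and does no work; only the electric force changes KE.
ΔKE = F_E · d = |q|E d = (1.602×10⁻¹⁹)(3.43×10⁴)(0.165) ≈ 9.07×10⁻¹⁶ J.

ΔKE ≈ 9.07×10⁻¹⁶ J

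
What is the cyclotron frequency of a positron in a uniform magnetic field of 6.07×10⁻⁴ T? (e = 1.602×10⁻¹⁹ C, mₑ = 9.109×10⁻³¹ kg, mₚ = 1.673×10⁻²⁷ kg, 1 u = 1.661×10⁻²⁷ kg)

f = |q|B/(2πm).
f = (1.602×10⁻¹⁹)(6.07×10⁻⁴)/(2π·9.109×10⁻³¹) ≈ 1.70×10⁷ Hz.

f ≈ 1.70×10⁷ Hz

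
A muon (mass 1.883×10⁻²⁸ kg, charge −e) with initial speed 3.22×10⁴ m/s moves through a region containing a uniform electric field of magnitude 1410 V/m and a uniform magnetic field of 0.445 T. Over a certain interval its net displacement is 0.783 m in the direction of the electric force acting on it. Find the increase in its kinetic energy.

ΔKE ≈ 1.77×10⁻¹⁶ J

The magnetic force is always ⟂ v and does no work; only the electric force changes KE.
ΔKE = F_E · d = |q|E d = (1.602×10⁻¹⁹)(1410)(0.783) ≈ 1.77×10⁻¹⁶ J.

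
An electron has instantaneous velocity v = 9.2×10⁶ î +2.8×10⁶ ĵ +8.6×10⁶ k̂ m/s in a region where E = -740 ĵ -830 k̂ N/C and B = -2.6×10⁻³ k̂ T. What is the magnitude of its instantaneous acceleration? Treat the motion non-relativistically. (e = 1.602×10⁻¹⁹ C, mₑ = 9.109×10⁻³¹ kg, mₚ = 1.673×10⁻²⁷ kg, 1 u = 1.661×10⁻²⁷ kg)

v×B = (-7280, 2.39×10⁴, 0) N/C.
E + v×B = (-7280, 2.32×10⁴, -830) N/C.
F = q(E + v×B) = (−1.602×10⁻¹⁹ C)·(-7280, 2.32×10⁴, -830) = (1.17×10⁻¹⁵, -3.71×10⁻¹⁵, 1.33×10⁻¹⁶) N.
|a| = |F|/m = 3.895×10⁻¹⁵/9.109×10⁻³¹ ≈ 4.28×10¹⁵ m/s².

|a| ≈ 4.28×10¹⁵ m/s²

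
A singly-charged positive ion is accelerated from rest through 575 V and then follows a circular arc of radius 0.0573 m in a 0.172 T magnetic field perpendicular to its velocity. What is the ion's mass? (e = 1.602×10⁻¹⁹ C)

Combine |q|V = ½mv² and r = mv/(|q|B): eliminate v to get m = qB²r²/(2V).
m = (1.602×10⁻¹⁹)(0.172)²(0.0573)²/(2·575) ≈ 1.35×10⁻²⁶ kg.

m ≈ 1.35×10⁻²⁶ kg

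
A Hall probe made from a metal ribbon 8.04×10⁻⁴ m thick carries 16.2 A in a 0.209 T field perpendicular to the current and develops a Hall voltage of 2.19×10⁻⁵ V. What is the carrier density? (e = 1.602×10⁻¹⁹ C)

n ≈ 1.20×10²⁷ m⁻³

From V_H = IB/(n e t), n = IB/(V_H e t).
n = (16.2)(0.209)/((2.19×10⁻⁵)(1.602×10⁻¹⁹)(8.04×10⁻⁴)) ≈ 1.20×10²⁷ m⁻³.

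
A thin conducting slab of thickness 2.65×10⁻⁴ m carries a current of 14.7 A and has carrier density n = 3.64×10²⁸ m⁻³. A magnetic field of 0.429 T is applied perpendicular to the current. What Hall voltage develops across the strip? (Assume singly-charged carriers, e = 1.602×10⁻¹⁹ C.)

V_H = IB/(n e t).
V_H = (14.7)(0.429)/((3.64×10²⁸)(1.602×10⁻¹⁹)(2.65×10⁻⁴)) ≈ 4.08×10⁻⁶ V.

V_H ≈ 4.08×10⁻⁶ V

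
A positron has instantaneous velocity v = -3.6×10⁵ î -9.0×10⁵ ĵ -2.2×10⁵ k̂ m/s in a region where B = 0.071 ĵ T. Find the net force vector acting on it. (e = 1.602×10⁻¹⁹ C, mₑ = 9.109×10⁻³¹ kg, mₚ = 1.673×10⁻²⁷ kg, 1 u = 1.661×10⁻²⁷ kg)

v×B = (1.56×10⁴, 0, -2.56×10⁴) N/C.
F = q v×B = (1.602×10⁻¹⁹ C)·(1.56×10⁴, 0, -2.56×10⁴) = (2.50×10⁻¹⁵, 0, -4.09×10⁻¹⁵) N.

F ≈ (2.50×10⁻¹⁵, 0, -4.09×10⁻¹⁵) N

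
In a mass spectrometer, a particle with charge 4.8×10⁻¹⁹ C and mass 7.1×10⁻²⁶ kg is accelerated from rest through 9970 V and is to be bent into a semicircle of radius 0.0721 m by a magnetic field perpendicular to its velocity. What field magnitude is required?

v = √(2|q|V/m) = √(2·4.8×10⁻¹⁹·9970/7.1×10⁻²⁶) ≈ 3.672×10⁵ m/s.
B = mv/(|q|r) = (7.1×10⁻²⁶)(3.672×10⁵)/((4.8×10⁻¹⁹)(0.0721)) ≈ 0.753 T.

B ≈ 0.753 T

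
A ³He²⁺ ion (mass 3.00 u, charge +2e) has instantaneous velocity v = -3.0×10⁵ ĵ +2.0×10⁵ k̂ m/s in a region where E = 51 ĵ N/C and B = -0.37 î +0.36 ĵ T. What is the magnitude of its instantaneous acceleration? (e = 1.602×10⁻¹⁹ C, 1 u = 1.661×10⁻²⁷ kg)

v×B = (-7.20×10⁴, -7.40×10⁴, -1.11×10⁵) N/C.
E + v×B = (-7.20×10⁴, -7.39×10⁴, -1.11×10⁵) N/C.
F = q(E + v×B) = (3.204×10⁻¹⁹ C)·(-7.20×10⁴, -7.39×10⁴, -1.11×10⁵) = (-2.31×10⁻¹⁴, -2.37×10⁻¹⁴, -3.56×10⁻¹⁴) N.
|a| = |F|/m = 4.856×10⁻¹⁴/4.983×10⁻²⁷ ≈ 9.75×10¹² m/s².

|a| ≈ 9.75×10¹² m/s²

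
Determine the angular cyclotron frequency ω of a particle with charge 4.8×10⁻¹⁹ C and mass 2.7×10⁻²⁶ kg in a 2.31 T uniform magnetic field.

ω ≈ 4.11×10⁷ rad/s

ω = |q|B/m.
ω = (4.8×10⁻¹⁹)(2.31)/2.7×10⁻²⁶ ≈ 4.11×10⁷ rad/s.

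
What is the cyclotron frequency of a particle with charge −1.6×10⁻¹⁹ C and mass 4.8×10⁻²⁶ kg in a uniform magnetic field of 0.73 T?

f ≈ 3.9×10⁵ Hz

f = |q|B/(2πm).
f = (1.6×10⁻¹⁹)(0.73)/(2π·4.8×10⁻²⁶) ≈ 3.9×10⁵ Hz.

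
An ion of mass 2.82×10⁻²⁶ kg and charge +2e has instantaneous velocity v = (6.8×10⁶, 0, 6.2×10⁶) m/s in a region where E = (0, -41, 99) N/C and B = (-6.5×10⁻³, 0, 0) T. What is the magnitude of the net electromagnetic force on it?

v×B = (0, -4.03×10⁴, 0) N/C.
E + v×B = (0, -4.03×10⁴, 99.0) N/C.
F = q(E + v×B) = (3.204×10⁻¹⁹ C)·(0, -4.03×10⁴, 99.0) = (0, -1.29×10⁻¹⁴, 3.17×10⁻¹⁷) N.
|F| = 1.29×10⁻¹⁴ N.

|F| ≈ 1.29×10⁻¹⁴ N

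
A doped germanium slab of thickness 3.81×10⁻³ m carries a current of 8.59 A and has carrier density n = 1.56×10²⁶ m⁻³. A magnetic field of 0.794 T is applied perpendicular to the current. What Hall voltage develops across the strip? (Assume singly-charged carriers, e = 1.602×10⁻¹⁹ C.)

V_H ≈ 7.16×10⁻⁵ V

V_H = IB/(n e t).
V_H = (8.59)(0.794)/((1.56×10²⁶)(1.602×10⁻¹⁹)(3.81×10⁻³)) ≈ 7.16×10⁻⁵ V.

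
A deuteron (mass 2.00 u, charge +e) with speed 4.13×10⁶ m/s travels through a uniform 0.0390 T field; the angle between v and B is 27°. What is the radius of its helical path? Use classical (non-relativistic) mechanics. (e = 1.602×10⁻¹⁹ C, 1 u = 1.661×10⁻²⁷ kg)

r ≈ 0.997 m

v⊥ = v sinθ = 4.13×10⁶·sin27° ≈ 1.875×10⁶ m/s.
r = m v⊥/(|q|B) = (3.322×10⁻²⁷)(1.875×10⁶)/((1.602×10⁻¹⁹)(0.0390)) ≈ 0.997 m.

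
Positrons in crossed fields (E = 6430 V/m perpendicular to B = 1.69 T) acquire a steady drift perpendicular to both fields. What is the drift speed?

v_d ≈ 3800 m/s

The steady drift has the magnetic force balancing the electric force, so v_d = E/B.
v_d = 6430/1.69 = 3800 m/s.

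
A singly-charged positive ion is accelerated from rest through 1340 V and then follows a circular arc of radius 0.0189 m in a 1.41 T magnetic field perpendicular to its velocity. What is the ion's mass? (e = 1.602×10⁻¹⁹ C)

m ≈ 4.25×10⁻²⁶ kg

Combine |q|V = ½mv² and r = mv/(|q|B): eliminate v to get m = qB²r²/(2V).
m = (1.602×10⁻¹⁹)(1.41)²(0.0189)²/(2·1340) ≈ 4.25×10⁻²⁶ kg.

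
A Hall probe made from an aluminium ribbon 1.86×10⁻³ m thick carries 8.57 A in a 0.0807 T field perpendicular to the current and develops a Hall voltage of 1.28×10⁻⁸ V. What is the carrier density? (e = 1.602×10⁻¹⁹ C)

n ≈ 1.81×10²⁹ m⁻³

From V_H = IB/(n e t), n = IB/(V_H e t).
n = (8.57)(0.0807)/((1.28×10⁻⁸)(1.602×10⁻¹⁹)(1.86×10⁻³)) ≈ 1.81×10²⁹ m⁻³.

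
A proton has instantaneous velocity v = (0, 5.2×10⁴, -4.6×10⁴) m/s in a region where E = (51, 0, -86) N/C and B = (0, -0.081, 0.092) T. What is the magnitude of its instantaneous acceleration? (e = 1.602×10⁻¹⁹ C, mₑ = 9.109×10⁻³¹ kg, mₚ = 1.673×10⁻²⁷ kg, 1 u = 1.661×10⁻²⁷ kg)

v×B = (1060, 0, 0) N/C.
E + v×B = (1110, 0, -86.0) N/C.
F = q(E + v×B) = (1.602×10⁻¹⁹ C)·(1110, 0, -86.0) = (1.78×10⁻¹⁶, 0, -1.38×10⁻¹⁷) N.
|a| = |F|/m = 1.782×10⁻¹⁶/1.673×10⁻²⁷ ≈ 1.07×10¹¹ m/s².

|a| ≈ 1.07×10¹¹ m/s²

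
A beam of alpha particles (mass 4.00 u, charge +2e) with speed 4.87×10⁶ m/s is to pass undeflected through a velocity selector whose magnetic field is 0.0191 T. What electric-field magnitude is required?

For straight-line motion qE = qvB, so E = vB.
E = 4.87×10⁶ × 0.0191 = 9.30×10⁴ V/m.

E = 9.30×10⁴ V/m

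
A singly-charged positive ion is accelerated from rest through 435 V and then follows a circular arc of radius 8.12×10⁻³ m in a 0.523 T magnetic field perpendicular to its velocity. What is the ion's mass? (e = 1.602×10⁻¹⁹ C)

Combine |q|V = ½mv² and r = mv/(|q|B): eliminate v to get m = qB²r²/(2V).
m = (1.602×10⁻¹⁹)(0.523)²(8.12×10⁻³)²/(2·435) ≈ 3.32×10⁻²⁷ kg.

m ≈ 3.32×10⁻²⁷ kg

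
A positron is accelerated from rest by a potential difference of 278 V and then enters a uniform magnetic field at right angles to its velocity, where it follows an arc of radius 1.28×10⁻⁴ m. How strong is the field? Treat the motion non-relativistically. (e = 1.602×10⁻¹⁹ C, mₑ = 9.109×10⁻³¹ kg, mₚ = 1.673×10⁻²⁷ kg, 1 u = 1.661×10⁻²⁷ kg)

v = √(2|q|V/m) = √(2·1.602×10⁻¹⁹·278/9.109×10⁻³¹) ≈ 9.889×10⁶ m/s.
B = mv/(|q|r) = (9.109×10⁻³¹)(9.889×10⁶)/((1.602×10⁻¹⁹)(1.28×10⁻⁴)) ≈ 0.439 T.

B ≈ 0.439 T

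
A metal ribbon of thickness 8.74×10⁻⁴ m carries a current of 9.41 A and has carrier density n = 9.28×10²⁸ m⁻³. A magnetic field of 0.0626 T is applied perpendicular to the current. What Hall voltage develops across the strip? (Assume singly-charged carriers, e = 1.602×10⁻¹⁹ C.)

V_H ≈ 4.53×10⁻⁸ V

V_H = IB/(n e t).
V_H = (9.41)(0.0626)/((9.28×10²⁸)(1.602×10⁻¹⁹)(8.74×10⁻⁴)) ≈ 4.53×10⁻⁸ V.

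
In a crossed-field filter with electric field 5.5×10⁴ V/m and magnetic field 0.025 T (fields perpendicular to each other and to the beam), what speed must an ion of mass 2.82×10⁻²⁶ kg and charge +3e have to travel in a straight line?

v = 2.2×10⁶ m/s

For undeflected motion the electric and magnetic forces balance: qE = qvB.
v = E/B = 5.5×10⁴/0.025 = 2.2×10⁶ m/s.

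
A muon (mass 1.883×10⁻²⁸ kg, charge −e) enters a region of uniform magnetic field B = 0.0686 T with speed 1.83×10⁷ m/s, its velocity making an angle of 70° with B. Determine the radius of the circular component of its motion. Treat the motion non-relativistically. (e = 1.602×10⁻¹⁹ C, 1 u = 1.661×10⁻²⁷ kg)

r ≈ 0.295 m

v⊥ = v sinθ = 1.83×10⁷·sin70° ≈ 1.720×10⁷ m/s.
r = m v⊥/(|q|B) = (1.883×10⁻²⁸)(1.720×10⁷)/((1.602×10⁻¹⁹)(0.0686)) ≈ 0.295 m.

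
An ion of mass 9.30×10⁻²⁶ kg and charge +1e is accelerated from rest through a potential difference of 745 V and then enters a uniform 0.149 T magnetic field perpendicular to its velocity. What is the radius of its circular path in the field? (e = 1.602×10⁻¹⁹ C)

r ≈ 0.197 m

Acceleration: |q|V = ½mv² ⇒ v = √(2|q|V/m) = √(2·1.602×10⁻¹⁹·745/9.30×10⁻²⁶) ≈ 5.066×10⁴ m/s.
In the field: r = mv/(|q|B) = (9.30×10⁻²⁶)(5.066×10⁴)/((1.602×10⁻¹⁹)(0.149)) ≈ 0.197 m.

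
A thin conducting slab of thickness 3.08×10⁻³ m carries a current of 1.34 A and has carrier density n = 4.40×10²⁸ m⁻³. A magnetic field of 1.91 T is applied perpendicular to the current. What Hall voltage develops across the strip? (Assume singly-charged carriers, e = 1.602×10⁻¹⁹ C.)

V_H ≈ 1.18×10⁻⁷ V

V_H = IB/(n e t).
V_H = (1.34)(1.91)/((4.40×10²⁸)(1.602×10⁻¹⁹)(3.08×10⁻³)) ≈ 1.18×10⁻⁷ V.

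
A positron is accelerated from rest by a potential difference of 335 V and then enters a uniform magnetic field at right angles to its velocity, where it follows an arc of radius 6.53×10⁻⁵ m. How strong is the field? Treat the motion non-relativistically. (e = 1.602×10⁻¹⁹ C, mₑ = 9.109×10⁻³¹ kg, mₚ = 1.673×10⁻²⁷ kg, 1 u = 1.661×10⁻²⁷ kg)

B ≈ 0.945 T

v = √(2|q|V/m) = √(2·1.602×10⁻¹⁹·335/9.109×10⁻³¹) ≈ 1.086×10⁷ m/s.
B = mv/(|q|r) = (9.109×10⁻³¹)(1.086×10⁷)/((1.602×10⁻¹⁹)(6.53×10⁻⁵)) ≈ 0.945 T.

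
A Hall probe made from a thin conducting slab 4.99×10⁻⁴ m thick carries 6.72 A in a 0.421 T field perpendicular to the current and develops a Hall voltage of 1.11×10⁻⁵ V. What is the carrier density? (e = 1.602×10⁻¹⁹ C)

From V_H = IB/(n e t), n = IB/(V_H e t).
n = (6.72)(0.421)/((1.11×10⁻⁵)(1.602×10⁻¹⁹)(4.99×10⁻⁴)) ≈ 3.19×10²⁷ m⁻³.

n ≈ 3.19×10²⁷ m⁻³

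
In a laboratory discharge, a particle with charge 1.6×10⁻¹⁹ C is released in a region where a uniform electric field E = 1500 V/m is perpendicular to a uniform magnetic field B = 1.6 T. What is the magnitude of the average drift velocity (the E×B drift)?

In crossed fields the guiding centre drifts at v_d = |E×B|/B² = E/B, independent of charge and mass.
v_d = 1500/1.6 = 940 m/s.

v_d ≈ 940 m/s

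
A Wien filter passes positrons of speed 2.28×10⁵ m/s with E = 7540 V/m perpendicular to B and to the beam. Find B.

B = 0.0331 T

Balance of forces in the selector: qE = qvB ⇒ B = E/v.
B = 7540/2.28×10⁵ = 0.0331 T.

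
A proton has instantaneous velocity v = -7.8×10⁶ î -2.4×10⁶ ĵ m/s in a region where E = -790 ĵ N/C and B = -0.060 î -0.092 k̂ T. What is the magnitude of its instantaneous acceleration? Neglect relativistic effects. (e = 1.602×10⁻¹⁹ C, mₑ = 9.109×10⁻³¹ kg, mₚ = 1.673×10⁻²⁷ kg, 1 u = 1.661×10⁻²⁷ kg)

|a| ≈ 7.33×10¹³ m/s²

v×B = (2.21×10⁵, -7.18×10⁵, -1.44×10⁵) N/C.
E + v×B = (2.21×10⁵, -7.18×10⁵, -1.44×10⁵) N/C.
F = q(E + v×B) = (1.602×10⁻¹⁹ C)·(2.21×10⁵, -7.18×10⁵, -1.44×10⁵) = (3.54×10⁻¹⁴, -1.15×10⁻¹³, -2.31×10⁻¹⁴) N.
|a| = |F|/m = 1.226×10⁻¹³/1.673×10⁻²⁷ ≈ 7.33×10¹³ m/s².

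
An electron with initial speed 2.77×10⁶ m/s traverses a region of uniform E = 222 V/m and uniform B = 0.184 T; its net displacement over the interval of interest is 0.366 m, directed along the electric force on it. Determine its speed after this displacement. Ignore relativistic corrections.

v_f ≈ 6.02×10⁶ m/s

B does no work; ΔKE = |q|E d.
½mv_f² = ½mv₀² + |q|Ed = ½(9.109×10⁻³¹)(2.77×10⁶)² + (1.602×10⁻¹⁹)(222)(0.366) ≈ 3.495×10⁻¹⁸ J + 1.302×10⁻¹⁷ J ≈ 1.651×10⁻¹⁷ J.
v_f = √(2·1.651×10⁻¹⁷/9.109×10⁻³¹) ≈ 6.02×10⁶ m/s.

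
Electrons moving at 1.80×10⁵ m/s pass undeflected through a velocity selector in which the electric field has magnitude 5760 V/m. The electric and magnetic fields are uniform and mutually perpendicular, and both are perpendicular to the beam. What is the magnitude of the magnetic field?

Balance of forces in the selector: qE = qvB ⇒ B = E/v.
B = 5760/1.80×10⁵ = 0.0320 T.

B = 0.0320 T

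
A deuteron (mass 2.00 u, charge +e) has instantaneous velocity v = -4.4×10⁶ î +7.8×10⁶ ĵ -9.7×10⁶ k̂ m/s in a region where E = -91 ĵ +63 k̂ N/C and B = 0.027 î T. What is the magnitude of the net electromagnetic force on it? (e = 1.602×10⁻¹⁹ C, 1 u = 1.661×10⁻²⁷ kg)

v×B = (0, -2.62×10⁵, -2.11×10⁵) N/C.
E + v×B = (0, -2.62×10⁵, -2.11×10⁵) N/C.
F = q(E + v×B) = (1.602×10⁻¹⁹ C)·(0, -2.62×10⁵, -2.11×10⁵) = (0, -4.20×10⁻¹⁴, -3.37×10⁻¹⁴) N.
|F| = 5.38×10⁻¹⁴ N.

|F| ≈ 5.38×10⁻¹⁴ N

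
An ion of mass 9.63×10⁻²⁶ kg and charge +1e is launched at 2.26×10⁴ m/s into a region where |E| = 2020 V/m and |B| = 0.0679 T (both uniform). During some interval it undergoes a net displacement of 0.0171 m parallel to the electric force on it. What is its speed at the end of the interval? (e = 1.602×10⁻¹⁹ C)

B does no work; ΔKE = |q|E d.
½mv_f² = ½mv₀² + |q|Ed = ½(9.63×10⁻²⁶)(2.26×10⁴)² + (1.602×10⁻¹⁹)(2020)(0.0171) ≈ 2.459×10⁻¹⁷ J + 5.534×10⁻¹⁸ J ≈ 3.013×10⁻¹⁷ J.
v_f = √(2·3.013×10⁻¹⁷/9.63×10⁻²⁶) ≈ 2.50×10⁴ m/s.

v_f ≈ 2.50×10⁴ m/s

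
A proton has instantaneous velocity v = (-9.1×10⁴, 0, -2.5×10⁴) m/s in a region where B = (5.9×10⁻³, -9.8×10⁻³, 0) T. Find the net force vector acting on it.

F ≈ (-3.92×10⁻¹⁷, -2.36×10⁻¹⁷, 1.43×10⁻¹⁶) N

v×B = (-245, -148, 892) N/C.
F = q v×B = (1.602×10⁻¹⁹ C)·(-245, -148, 892) = (-3.92×10⁻¹⁷, -2.36×10⁻¹⁷, 1.43×10⁻¹⁶) N.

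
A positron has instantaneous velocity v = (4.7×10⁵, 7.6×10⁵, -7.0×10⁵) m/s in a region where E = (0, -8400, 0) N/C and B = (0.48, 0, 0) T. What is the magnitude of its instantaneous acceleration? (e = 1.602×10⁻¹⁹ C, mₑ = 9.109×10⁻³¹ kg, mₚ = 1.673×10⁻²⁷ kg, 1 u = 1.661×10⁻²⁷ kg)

|a| ≈ 8.82×10¹⁶ m/s²

v×B = (0, -3.36×10⁵, -3.65×10⁵) N/C.
E + v×B = (0, -3.44×10⁵, -3.65×10⁵) N/C.
F = q(E + v×B) = (1.602×10⁻¹⁹ C)·(0, -3.44×10⁵, -3.65×10⁵) = (0, -5.52×10⁻¹⁴, -5.84×10⁻¹⁴) N.
|a| = |F|/m = 8.037×10⁻¹⁴/9.109×10⁻³¹ ≈ 8.82×10¹⁶ m/s².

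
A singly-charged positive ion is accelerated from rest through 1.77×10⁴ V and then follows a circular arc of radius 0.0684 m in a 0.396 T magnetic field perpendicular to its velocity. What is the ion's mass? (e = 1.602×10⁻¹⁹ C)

m ≈ 3.32×10⁻²⁷ kg

Combine |q|V = ½mv² and r = mv/(|q|B): eliminate v to get m = qB²r²/(2V).
m = (1.602×10⁻¹⁹)(0.396)²(0.0684)²/(2·1.77×10⁴) ≈ 3.32×10⁻²⁷ kg.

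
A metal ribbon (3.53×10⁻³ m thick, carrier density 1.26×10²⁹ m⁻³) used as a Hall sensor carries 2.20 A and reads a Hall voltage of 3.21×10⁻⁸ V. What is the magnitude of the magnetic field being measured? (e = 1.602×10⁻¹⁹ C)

B ≈ 1.04 T

From V_H = IB/(n e t), B = V_H n e t / I.
B = (3.21×10⁻⁸)(1.26×10²⁹)(1.602×10⁻¹⁹)(3.53×10⁻³)/2.20 ≈ 1.04 T.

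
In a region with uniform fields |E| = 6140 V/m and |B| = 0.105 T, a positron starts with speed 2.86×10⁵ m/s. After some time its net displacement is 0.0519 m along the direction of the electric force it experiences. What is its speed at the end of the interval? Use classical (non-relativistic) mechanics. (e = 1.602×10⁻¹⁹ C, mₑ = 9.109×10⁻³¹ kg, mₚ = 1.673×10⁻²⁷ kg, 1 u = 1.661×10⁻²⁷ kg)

v_f ≈ 1.06×10⁷ m/s

B does no work; ΔKE = |q|E d.
½mv_f² = ½mv₀² + |q|Ed = ½(9.109×10⁻³¹)(2.86×10⁵)² + (1.602×10⁻¹⁹)(6140)(0.0519) ≈ 3.725×10⁻²⁰ J + 5.105×10⁻¹⁷ J ≈ 5.109×10⁻¹⁷ J.
v_f = √(2·5.109×10⁻¹⁷/9.109×10⁻³¹) ≈ 1.06×10⁷ m/s.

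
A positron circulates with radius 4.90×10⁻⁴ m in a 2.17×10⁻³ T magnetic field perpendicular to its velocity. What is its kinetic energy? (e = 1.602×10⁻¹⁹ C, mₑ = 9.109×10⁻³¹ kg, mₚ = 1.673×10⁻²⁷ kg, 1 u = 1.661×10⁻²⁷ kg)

v = |q|Br/m, then KE = ½mv² = (qBr)²/(2m).
v = (1.602×10⁻¹⁹)(2.17×10⁻³)(4.90×10⁻⁴)/9.109×10⁻³¹ ≈ 1.870×10⁵ m/s.
KE = ½(9.109×10⁻³¹)(1.870×10⁵)² ≈ 1.59×10⁻²⁰ J = 0.0994 eV.

KE ≈ 0.0994 eV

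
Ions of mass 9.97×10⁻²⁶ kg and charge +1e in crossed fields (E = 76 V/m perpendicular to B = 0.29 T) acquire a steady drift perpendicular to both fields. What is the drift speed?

v_d ≈ 260 m/s

The E×B drift speed is v_d = E/B.
v_d = 76/0.29 = 260 m/s.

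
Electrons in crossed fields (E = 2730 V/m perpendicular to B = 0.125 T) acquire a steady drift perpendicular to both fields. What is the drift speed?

In crossed fields the guiding centre drifts at v_d = |E×B|/B² = E/B, independent of charge and mass.
v_d = 2730/0.125 = 2.18×10⁴ m/s.

v_d ≈ 2.18×10⁴ m/s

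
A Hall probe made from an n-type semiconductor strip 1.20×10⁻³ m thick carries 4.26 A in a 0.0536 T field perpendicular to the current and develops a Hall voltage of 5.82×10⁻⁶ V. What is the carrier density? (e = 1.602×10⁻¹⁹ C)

n ≈ 2.04×10²⁶ m⁻³

From V_H = IB/(n e t), n = IB/(V_H e t).
n = (4.26)(0.0536)/((5.82×10⁻⁶)(1.602×10⁻¹⁹)(1.20×10⁻³)) ≈ 2.04×10²⁶ m⁻³.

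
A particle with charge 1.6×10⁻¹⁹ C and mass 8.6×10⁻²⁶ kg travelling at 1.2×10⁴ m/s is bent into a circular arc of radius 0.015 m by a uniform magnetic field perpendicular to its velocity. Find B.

From |q|vB = mv²/r, B = mv/(|q|r).
B = (8.6×10⁻²⁶)(1.2×10⁴)/((1.6×10⁻¹⁹)(0.015)) ≈ 0.43 T.

B ≈ 0.43 T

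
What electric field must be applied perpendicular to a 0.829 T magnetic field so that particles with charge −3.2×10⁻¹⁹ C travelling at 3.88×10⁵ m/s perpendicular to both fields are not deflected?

E = 3.22×10⁵ V/m

For straight-line motion qE = qvB, so E = vB.
E = 3.88×10⁵ × 0.829 = 3.22×10⁵ V/m.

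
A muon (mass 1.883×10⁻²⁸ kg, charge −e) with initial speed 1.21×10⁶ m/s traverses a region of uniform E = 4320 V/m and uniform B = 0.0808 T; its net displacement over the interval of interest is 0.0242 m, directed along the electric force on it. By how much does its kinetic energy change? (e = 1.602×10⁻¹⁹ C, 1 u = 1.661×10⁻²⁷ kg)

The magnetic force is always ⟂ v and does no work; only the electric force changes KE.
ΔKE = F_E · d = |q|E d = (1.602×10⁻¹⁹)(4320)(0.0242) ≈ 1.67×10⁻¹⁷ J.

ΔKE ≈ 1.67×10⁻¹⁷ J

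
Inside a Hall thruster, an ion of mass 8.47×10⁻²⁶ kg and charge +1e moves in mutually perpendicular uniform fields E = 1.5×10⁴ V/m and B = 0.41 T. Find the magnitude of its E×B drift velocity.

In crossed fields the guiding centre drifts at v_d = |E×B|/B² = E/B, independent of charge and mass.
v_d = 1.5×10⁴/0.41 = 3.7×10⁴ m/s.

v_d ≈ 3.7×10⁴ m/s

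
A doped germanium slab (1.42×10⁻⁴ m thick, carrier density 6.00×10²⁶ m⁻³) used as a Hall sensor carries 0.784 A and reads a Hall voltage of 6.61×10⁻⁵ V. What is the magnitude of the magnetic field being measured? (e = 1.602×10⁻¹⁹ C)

B ≈ 1.15 T

From V_H = IB/(n e t), B = V_H n e t / I.
B = (6.61×10⁻⁵)(6.00×10²⁶)(1.602×10⁻¹⁹)(1.42×10⁻⁴)/0.784 ≈ 1.15 T.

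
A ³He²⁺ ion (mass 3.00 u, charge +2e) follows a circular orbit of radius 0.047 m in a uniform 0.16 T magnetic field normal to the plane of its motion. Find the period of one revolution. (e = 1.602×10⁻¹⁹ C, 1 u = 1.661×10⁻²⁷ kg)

T ≈ 6.1×10⁻⁷ s

The cyclotron period depends only on m, q, B: T = 2πm/(|q|B).
T = 2π(4.983×10⁻²⁷)/((3.204×10⁻¹⁹)(0.16)) ≈ 6.1×10⁻⁷ s.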